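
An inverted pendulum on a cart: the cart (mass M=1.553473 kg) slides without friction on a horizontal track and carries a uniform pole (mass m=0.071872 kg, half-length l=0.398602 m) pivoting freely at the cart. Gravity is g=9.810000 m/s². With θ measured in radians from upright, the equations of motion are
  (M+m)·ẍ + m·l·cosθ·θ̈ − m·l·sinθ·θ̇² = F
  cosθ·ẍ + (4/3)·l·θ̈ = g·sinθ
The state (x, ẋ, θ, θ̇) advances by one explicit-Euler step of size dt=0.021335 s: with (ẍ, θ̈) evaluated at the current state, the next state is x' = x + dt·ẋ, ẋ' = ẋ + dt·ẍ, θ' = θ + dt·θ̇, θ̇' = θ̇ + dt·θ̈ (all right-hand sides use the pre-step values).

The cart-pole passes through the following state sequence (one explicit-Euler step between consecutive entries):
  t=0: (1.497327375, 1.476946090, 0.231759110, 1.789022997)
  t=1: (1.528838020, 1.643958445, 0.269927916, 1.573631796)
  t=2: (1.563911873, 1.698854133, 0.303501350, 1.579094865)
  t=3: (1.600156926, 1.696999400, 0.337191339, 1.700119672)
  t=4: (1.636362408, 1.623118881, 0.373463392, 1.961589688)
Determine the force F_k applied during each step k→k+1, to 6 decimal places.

step 0→1:
  ẍ = (ẋ'−ẋ)/dt = (1.643958445−1.476946090)/0.021335 = 7.828093
  θ̈ = (θ̇'−θ̇)/dt = (1.573631796−1.789022997)/0.021335 = -10.095674
  sinθ=0.229690, cosθ=0.973264
  F = (M+m)·ẍ + m·l·cosθ·θ̈ − m·l·sinθ·θ̇² = 12.723351 + -0.281491 − 0.021061 = 12.420799
step 1→2:
  ẍ = (ẋ'−ẋ)/dt = (1.698854133−1.643958445)/0.021335 = 2.573034
  θ̈ = (θ̇'−θ̇)/dt = (1.579094865−1.573631796)/0.021335 = 0.256061
  sinθ=0.266662, cosθ=0.963790
  F = (M+m)·ẍ + m·l·cosθ·θ̈ − m·l·sinθ·θ̇² = 4.182069 + 0.007070 − 0.018918 = 4.170221
step 2→3:
  ẍ = (ẋ'−ẋ)/dt = (1.696999400−1.698854133)/0.021335 = -0.086934
  θ̈ = (θ̇'−θ̇)/dt = (1.700119672−1.579094865)/0.021335 = 5.672595
  sinθ=0.298863, cosθ=0.954296
  F = (M+m)·ẍ + m·l·cosθ·θ̈ − m·l·sinθ·θ̇² = -0.141297 + 0.155083 − 0.021350 = -0.007564
step 3→4:
  ẍ = (ẋ'−ẋ)/dt = (1.623118881−1.696999400)/0.021335 = -3.462879
  θ̈ = (θ̇'−θ̇)/dt = (1.961589688−1.700119672)/0.021335 = 12.255450
  sinθ=0.330838, cosθ=0.943688
  F = (M+m)·ẍ + m·l·cosθ·θ̈ − m·l·sinθ·θ̇² = -5.628373 + 0.331327 − 0.027395 = -5.324441

F_0 = 12.420799 N
F_1 = 4.170221 N
F_2 = -0.007564 N
F_3 = -5.324441 N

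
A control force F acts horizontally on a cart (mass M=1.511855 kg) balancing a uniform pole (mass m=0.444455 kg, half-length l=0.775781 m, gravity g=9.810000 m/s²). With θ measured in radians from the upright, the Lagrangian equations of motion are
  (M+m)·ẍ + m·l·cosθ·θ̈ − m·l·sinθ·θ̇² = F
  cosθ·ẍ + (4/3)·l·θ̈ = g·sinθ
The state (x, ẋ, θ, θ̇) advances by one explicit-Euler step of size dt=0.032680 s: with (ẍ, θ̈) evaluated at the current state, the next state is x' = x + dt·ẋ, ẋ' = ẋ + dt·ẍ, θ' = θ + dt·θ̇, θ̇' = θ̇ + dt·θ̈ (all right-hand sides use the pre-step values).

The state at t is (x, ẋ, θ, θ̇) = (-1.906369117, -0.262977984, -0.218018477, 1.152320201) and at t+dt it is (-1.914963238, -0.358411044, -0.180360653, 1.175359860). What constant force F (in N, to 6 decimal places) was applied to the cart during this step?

F = -5.376511 N

ẍ = (ẋ'−ẋ)/dt = (-0.358411044−-0.262977984)/0.032680 = -2.920228
θ̈ = (θ̇'−θ̇)/dt = (1.175359860−1.152320201)/0.032680 = 0.705008
sinθ=-0.216295, cosθ=0.976328
F = (M+m)·ẍ + m·l·cosθ·θ̈ − m·l·sinθ·θ̇² = -5.712872 + 0.237332 − -0.099029 = -5.376511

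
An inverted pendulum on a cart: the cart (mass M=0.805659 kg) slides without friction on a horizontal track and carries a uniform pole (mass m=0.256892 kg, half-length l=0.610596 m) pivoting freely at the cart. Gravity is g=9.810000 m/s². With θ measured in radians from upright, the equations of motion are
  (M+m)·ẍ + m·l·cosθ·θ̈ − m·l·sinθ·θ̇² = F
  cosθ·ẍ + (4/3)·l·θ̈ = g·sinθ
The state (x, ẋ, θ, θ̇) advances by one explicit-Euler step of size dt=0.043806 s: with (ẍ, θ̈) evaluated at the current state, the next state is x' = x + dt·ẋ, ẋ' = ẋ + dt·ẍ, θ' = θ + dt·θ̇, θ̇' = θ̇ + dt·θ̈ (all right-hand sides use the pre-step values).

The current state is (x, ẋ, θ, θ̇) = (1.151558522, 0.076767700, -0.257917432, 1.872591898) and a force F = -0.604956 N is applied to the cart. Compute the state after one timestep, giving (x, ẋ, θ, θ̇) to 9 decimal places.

(1.154921408, 0.062912291, -0.175886671, 1.754410536)

sinθ=-0.255067423, cosθ=0.966923270
temp = (F + m·l·θ̇²·sinθ)/(M+m) = (-0.604956 + -0.140296168)/1.062551 = -0.701380139
θ̈ = (g·sinθ − cosθ·temp)/(l·(4/3 − m·cos²θ/(M+m))) = -2.697835046
ẍ = temp − m·l·θ̈·cosθ/(M+m) = -0.316290216
Euler: x'=1.151558522+0.043806·0.076767700=1.154921408, ẋ'=0.076767700+0.043806·-0.316290216=0.062912291
       θ'=-0.257917432+0.043806·1.872591898=-0.175886671, θ̇'=1.872591898+0.043806·-2.697835046=1.754410536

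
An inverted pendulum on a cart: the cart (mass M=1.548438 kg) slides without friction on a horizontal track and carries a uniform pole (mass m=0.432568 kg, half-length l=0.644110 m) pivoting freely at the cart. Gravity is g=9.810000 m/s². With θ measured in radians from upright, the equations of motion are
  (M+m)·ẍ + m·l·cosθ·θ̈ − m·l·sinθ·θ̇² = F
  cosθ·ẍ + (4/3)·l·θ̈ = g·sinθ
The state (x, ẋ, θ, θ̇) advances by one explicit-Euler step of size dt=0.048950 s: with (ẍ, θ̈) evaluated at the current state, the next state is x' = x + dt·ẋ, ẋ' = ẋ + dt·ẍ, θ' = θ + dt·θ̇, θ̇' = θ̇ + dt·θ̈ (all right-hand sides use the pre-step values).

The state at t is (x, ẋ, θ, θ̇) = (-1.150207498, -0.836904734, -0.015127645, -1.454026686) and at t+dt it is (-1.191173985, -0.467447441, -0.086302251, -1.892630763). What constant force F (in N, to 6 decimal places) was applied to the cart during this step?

ẍ = (ẋ'−ẋ)/dt = (-0.467447441−-0.836904734)/0.048950 = 7.547646
θ̈ = (θ̇'−θ̇)/dt = (-1.892630763−-1.454026686)/0.048950 = -8.960247
sinθ=-0.015127, cosθ=0.999886
F = (M+m)·ẍ + m·l·cosθ·θ̈ − m·l·sinθ·θ̇² = 14.951933 + -2.496231 − -0.008911 = 12.464613

F = 12.464613 N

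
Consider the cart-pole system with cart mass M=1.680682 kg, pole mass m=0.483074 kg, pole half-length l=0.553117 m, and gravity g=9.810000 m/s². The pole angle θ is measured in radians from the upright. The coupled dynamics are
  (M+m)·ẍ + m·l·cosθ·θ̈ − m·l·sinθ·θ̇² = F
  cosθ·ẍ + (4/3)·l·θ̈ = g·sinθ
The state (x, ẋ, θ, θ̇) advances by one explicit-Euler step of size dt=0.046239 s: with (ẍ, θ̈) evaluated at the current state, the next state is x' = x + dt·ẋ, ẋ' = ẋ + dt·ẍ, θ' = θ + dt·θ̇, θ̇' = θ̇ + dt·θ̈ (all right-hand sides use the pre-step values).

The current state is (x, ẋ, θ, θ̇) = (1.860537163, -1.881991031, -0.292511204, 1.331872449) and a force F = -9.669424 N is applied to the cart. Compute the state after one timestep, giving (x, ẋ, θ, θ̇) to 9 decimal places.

(1.773515780, -2.104775902, -0.230926754, 1.443767255)

sinθ=-0.288357667, cosθ=0.957522770
temp = (F + m·l·θ̇²·sinθ)/(M+m) = (-9.669424 + -0.136674484)/2.163756 = -4.531979800
θ̈ = (g·sinθ − cosθ·temp)/(l·(4/3 − m·cos²θ/(M+m))) = 2.419922711
ẍ = temp − m·l·θ̈·cosθ/(M+m) = -4.818116122
Euler: x'=1.860537163+0.046239·-1.881991031=1.773515780, ẋ'=-1.881991031+0.046239·-4.818116122=-2.104775902
       θ'=-0.292511204+0.046239·1.331872449=-0.230926754, θ̇'=1.331872449+0.046239·2.419922711=1.443767255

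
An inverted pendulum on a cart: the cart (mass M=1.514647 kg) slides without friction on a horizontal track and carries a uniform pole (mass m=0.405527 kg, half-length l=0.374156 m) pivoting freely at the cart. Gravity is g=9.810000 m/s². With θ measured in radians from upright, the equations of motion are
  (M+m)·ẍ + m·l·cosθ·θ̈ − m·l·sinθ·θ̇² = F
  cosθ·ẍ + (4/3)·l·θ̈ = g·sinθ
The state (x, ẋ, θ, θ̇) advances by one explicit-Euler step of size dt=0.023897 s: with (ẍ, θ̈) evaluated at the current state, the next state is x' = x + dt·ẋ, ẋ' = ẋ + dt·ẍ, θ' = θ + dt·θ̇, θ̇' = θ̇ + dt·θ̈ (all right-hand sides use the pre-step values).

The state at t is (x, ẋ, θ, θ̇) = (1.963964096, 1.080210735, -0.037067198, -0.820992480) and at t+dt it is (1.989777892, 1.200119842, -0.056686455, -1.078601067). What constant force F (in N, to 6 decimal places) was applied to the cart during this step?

F = 8.004215 N

ẍ = (ẋ'−ẋ)/dt = (1.200119842−1.080210735)/0.023897 = 5.017747
θ̈ = (θ̇'−θ̇)/dt = (-1.078601067−-0.820992480)/0.023897 = -10.779955
sinθ=-0.037059, cosθ=0.999313
F = (M+m)·ẍ + m·l·cosθ·θ̈ − m·l·sinθ·θ̇² = 9.634948 + -1.634523 − -0.003790 = 8.004215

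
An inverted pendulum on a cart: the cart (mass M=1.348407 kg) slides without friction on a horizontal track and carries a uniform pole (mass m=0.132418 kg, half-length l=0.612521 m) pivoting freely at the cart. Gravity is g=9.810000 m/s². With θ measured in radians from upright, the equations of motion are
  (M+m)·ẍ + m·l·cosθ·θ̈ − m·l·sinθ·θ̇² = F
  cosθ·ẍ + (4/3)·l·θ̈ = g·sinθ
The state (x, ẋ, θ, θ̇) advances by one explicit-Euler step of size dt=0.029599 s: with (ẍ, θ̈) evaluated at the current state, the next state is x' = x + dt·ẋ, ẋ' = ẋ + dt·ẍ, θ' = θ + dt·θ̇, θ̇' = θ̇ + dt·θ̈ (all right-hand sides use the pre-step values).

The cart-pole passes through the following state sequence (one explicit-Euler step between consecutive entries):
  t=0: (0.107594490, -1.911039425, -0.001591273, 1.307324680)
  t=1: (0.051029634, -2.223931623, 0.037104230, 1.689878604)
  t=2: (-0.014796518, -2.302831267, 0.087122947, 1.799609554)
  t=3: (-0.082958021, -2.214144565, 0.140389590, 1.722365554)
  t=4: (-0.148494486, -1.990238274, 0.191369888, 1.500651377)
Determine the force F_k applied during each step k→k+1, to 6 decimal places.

step 0→1:
  ẍ = (ẋ'−ẋ)/dt = (-2.223931623−-1.911039425)/0.029599 = -10.571039
  θ̈ = (θ̇'−θ̇)/dt = (1.689878604−1.307324680)/0.029599 = 12.924556
  sinθ=-0.001591, cosθ=0.999999
  F = (M+m)·ẍ + m·l·cosθ·θ̈ − m·l·sinθ·θ̇² = -15.653860 + 1.048294 − -0.000221 = -14.605345
step 1→2:
  ẍ = (ẋ'−ẋ)/dt = (-2.302831267−-2.223931623)/0.029599 = -2.665619
  θ̈ = (θ̇'−θ̇)/dt = (1.799609554−1.689878604)/0.029599 = 3.707252
  sinθ=0.037096, cosθ=0.999312
  F = (M+m)·ẍ + m·l·cosθ·θ̈ − m·l·sinθ·θ̇² = -3.947315 + 0.300484 − 0.008592 = -3.655423
step 2→3:
  ẍ = (ẋ'−ẋ)/dt = (-2.214144565−-2.302831267)/0.029599 = 2.996274
  θ̈ = (θ̇'−θ̇)/dt = (1.722365554−1.799609554)/0.029599 = -2.609683
  sinθ=0.087013, cosθ=0.996207
  F = (M+m)·ẍ + m·l·cosθ·θ̈ − m·l·sinθ·θ̇² = 4.436957 + -0.210865 − 0.022856 = 4.203235
step 3→4:
  ẍ = (ẋ'−ẋ)/dt = (-1.990238274−-2.214144565)/0.029599 = 7.564657
  θ̈ = (θ̇'−θ̇)/dt = (1.500651377−1.722365554)/0.029599 = -7.490597
  sinθ=0.139929, cosθ=0.990162
  F = (M+m)·ẍ + m·l·cosθ·θ̈ − m·l·sinθ·θ̇² = 11.201934 + -0.601576 − 0.033669 = 10.566689

F_0 = -14.605345 N
F_1 = -3.655423 N
F_2 = 4.203235 N
F_3 = 10.566689 N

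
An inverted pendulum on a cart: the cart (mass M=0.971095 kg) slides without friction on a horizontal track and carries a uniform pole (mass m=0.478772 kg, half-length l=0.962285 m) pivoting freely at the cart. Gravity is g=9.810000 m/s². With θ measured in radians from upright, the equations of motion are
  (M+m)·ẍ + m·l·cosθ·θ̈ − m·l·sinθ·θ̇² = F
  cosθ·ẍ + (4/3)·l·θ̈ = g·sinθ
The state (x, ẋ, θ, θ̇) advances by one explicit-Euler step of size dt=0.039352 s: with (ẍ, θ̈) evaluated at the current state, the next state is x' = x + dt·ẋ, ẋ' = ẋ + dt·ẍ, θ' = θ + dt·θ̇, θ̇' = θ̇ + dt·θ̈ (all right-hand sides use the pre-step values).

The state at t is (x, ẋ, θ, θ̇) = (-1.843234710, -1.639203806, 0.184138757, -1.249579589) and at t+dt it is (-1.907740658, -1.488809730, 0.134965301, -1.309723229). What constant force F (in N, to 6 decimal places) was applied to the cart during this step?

F = 4.717101 N

ẍ = (ẋ'−ẋ)/dt = (-1.488809730−-1.639203806)/0.039352 = 3.821764
θ̈ = (θ̇'−θ̇)/dt = (-1.309723229−-1.249579589)/0.039352 = -1.528350
sinθ=0.183100, cosθ=0.983094
F = (M+m)·ẍ + m·l·cosθ·θ̈ − m·l·sinθ·θ̇² = 5.541050 + -0.692230 − 0.131719 = 4.717101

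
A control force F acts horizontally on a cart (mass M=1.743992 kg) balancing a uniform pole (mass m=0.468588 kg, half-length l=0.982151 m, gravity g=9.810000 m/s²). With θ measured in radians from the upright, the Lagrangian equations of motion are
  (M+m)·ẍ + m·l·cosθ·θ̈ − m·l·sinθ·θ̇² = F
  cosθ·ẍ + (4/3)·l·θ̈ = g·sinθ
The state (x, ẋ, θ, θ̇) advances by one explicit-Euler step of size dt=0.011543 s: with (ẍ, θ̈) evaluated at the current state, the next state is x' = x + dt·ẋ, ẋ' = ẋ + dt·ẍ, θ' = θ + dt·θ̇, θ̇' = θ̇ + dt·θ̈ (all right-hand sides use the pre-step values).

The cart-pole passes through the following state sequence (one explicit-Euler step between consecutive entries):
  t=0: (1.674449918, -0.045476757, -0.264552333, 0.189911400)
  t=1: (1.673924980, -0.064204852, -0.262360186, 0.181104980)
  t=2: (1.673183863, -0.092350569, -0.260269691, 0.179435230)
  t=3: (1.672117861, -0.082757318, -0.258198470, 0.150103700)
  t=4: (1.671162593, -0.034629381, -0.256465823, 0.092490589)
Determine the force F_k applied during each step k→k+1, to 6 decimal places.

F_0 = -3.924390 N
F_1 = -5.455395 N
F_2 = 0.712589 N
F_3 = 7.006970 N

step 0→1:
  ẍ = (ẋ'−ẋ)/dt = (-0.064204852−-0.045476757)/0.011543 = -1.622463
  θ̈ = (θ̇'−θ̇)/dt = (0.181104980−0.189911400)/0.011543 = -0.762923
  sinθ=-0.261477, cosθ=0.965210
  F = (M+m)·ẍ + m·l·cosθ·θ̈ − m·l·sinθ·θ̇² = -3.589830 + -0.338900 − -0.004340 = -3.924390
step 1→2:
  ẍ = (ẋ'−ẋ)/dt = (-0.092350569−-0.064204852)/0.011543 = -2.438336
  θ̈ = (θ̇'−θ̇)/dt = (0.179435230−0.181104980)/0.011543 = -0.144655
  sinθ=-0.259361, cosθ=0.965781
  F = (M+m)·ẍ + m·l·cosθ·θ̈ − m·l·sinθ·θ̇² = -5.395014 + -0.064296 − -0.003915 = -5.455395
step 2→3:
  ẍ = (ẋ'−ẋ)/dt = (-0.082757318−-0.092350569)/0.011543 = 0.831088
  θ̈ = (θ̇'−θ̇)/dt = (0.150103700−0.179435230)/0.011543 = -2.541066
  sinθ=-0.257341, cosθ=0.966321
  F = (M+m)·ẍ + m·l·cosθ·θ̈ − m·l·sinθ·θ̇² = 1.838849 + -1.130073 − -0.003813 = 0.712589
step 3→4:
  ẍ = (ẋ'−ẋ)/dt = (-0.034629381−-0.082757318)/0.011543 = 4.169448
  θ̈ = (θ̇'−θ̇)/dt = (0.092490589−0.150103700)/0.011543 = -4.991173
  sinθ=-0.255339, cosθ=0.966852
  F = (M+m)·ẍ + m·l·cosθ·θ̈ − m·l·sinθ·θ̇² = 9.225237 + -2.220915 − -0.002648 = 7.006970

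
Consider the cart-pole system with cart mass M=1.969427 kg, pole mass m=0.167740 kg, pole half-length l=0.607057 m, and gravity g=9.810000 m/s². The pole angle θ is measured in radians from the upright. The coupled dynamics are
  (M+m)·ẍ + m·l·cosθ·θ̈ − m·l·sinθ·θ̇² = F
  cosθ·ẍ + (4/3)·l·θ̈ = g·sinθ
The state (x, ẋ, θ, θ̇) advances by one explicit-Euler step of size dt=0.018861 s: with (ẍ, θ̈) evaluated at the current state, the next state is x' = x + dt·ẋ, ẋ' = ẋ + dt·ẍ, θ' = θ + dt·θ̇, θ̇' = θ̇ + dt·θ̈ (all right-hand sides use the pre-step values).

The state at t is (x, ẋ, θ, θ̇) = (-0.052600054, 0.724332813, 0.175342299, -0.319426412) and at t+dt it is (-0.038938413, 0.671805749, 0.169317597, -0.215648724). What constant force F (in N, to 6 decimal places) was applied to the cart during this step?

ẍ = (ẋ'−ẋ)/dt = (0.671805749−0.724332813)/0.018861 = -2.784956
θ̈ = (θ̇'−θ̇)/dt = (-0.215648724−-0.319426412)/0.018861 = 5.502237
sinθ=0.174445, cosθ=0.984667
F = (M+m)·ẍ + m·l·cosθ·θ̈ − m·l·sinθ·θ̇² = -5.951917 + 0.551689 − 0.001812 = -5.402040

F = -5.402040 N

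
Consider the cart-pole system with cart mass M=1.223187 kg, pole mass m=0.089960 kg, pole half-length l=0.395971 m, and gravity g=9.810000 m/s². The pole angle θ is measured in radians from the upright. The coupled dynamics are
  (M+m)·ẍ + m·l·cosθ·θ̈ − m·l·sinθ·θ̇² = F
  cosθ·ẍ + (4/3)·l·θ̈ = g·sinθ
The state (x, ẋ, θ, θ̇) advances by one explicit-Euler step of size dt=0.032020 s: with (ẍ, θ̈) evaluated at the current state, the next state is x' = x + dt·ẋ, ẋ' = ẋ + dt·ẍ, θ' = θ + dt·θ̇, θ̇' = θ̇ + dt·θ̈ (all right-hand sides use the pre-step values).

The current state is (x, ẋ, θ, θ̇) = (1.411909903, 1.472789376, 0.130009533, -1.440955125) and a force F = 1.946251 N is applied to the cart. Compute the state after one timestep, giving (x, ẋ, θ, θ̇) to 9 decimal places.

(1.459068619, 1.520833215, 0.083870150, -1.454053106)

sinθ=0.129643595, cosθ=0.991560658
temp = (F + m·l·θ̇²·sinθ)/(M+m) = (1.946251 + 0.009588812)/1.313147 = 1.489429449
θ̈ = (g·sinθ − cosθ·temp)/(l·(4/3 − m·cos²θ/(M+m))) = -0.409056250
ẍ = temp − m·l·θ̈·cosθ/(M+m) = 1.500432213
Euler: x'=1.411909903+0.032020·1.472789376=1.459068619, ẋ'=1.472789376+0.032020·1.500432213=1.520833215
       θ'=0.130009533+0.032020·-1.440955125=0.083870150, θ̇'=-1.440955125+0.032020·-0.409056250=-1.454053106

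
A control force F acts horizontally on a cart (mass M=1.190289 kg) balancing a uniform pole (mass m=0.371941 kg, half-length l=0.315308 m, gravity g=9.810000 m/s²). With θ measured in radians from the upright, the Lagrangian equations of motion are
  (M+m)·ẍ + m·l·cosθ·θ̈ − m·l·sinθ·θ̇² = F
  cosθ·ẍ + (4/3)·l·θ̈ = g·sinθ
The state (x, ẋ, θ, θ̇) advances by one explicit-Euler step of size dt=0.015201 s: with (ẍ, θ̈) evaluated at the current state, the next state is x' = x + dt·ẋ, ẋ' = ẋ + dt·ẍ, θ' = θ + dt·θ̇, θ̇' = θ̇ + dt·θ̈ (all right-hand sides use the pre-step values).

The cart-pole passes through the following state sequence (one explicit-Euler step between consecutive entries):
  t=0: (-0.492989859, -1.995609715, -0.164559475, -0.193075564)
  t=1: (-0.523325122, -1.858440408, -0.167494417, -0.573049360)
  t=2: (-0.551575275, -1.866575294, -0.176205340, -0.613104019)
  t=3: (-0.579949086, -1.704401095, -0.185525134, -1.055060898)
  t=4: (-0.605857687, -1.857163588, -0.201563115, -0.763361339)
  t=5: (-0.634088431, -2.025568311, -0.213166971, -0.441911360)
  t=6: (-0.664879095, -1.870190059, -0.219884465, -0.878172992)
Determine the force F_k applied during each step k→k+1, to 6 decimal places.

step 0→1:
  ẍ = (ẋ'−ẋ)/dt = (-1.858440408−-1.995609715)/0.015201 = 9.023703
  θ̈ = (θ̇'−θ̇)/dt = (-0.573049360−-0.193075564)/0.015201 = -24.996632
  sinθ=-0.163818, cosθ=0.986491
  F = (M+m)·ẍ + m·l·cosθ·θ̈ − m·l·sinθ·θ̇² = 14.097099 + -2.891901 − -0.000716 = 11.205914
step 1→2:
  ẍ = (ẋ'−ẋ)/dt = (-1.866575294−-1.858440408)/0.015201 = -0.535155
  θ̈ = (θ̇'−θ̇)/dt = (-0.613104019−-0.573049360)/0.015201 = -2.635002
  sinθ=-0.166712, cosθ=0.986006
  F = (M+m)·ẍ + m·l·cosθ·θ̈ − m·l·sinθ·θ̇² = -0.836035 + -0.304698 − -0.006420 = -1.134312
step 2→3:
  ẍ = (ẋ'−ẋ)/dt = (-1.704401095−-1.866575294)/0.015201 = 10.668653
  θ̈ = (θ̇'−θ̇)/dt = (-1.055060898−-0.613104019)/0.015201 = -29.074198
  sinθ=-0.175295, cosθ=0.984516
  F = (M+m)·ẍ + m·l·cosθ·θ̈ − m·l·sinθ·θ̇² = 16.666890 + -3.356909 − -0.007728 = 13.317709
step 3→4:
  ẍ = (ẋ'−ẋ)/dt = (-1.857163588−-1.704401095)/0.015201 = -10.049503
  θ̈ = (θ̇'−θ̇)/dt = (-0.763361339−-1.055060898)/0.015201 = 19.189498
  sinθ=-0.184463, cosθ=0.982840
  F = (M+m)·ẍ + m·l·cosθ·θ̈ − m·l·sinθ·θ̇² = -15.699635 + 2.211848 − -0.024081 = -13.463706
step 4→5:
  ẍ = (ẋ'−ẋ)/dt = (-2.025568311−-1.857163588)/0.015201 = -11.078529
  θ̈ = (θ̇'−θ̇)/dt = (-0.441911360−-0.763361339)/0.015201 = 21.146634
  sinθ=-0.200201, cosθ=0.979755
  F = (M+m)·ẍ + m·l·cosθ·θ̈ − m·l·sinθ·θ̇² = -17.307211 + 2.429784 − -0.013682 = -14.863745
step 5→6:
  ẍ = (ẋ'−ẋ)/dt = (-1.870190059−-2.025568311)/0.015201 = 10.221581
  θ̈ = (θ̇'−θ̇)/dt = (-0.878172992−-0.441911360)/0.015201 = -28.699535
  sinθ=-0.211556, cosθ=0.977366
  F = (M+m)·ẍ + m·l·cosθ·θ̈ − m·l·sinθ·θ̇² = 15.968460 + -3.289585 − -0.004845 = 12.683721

F_0 = 11.205914 N
F_1 = -1.134312 N
F_2 = 13.317709 N
F_3 = -13.463706 N
F_4 = -14.863745 N
F_5 = 12.683721 N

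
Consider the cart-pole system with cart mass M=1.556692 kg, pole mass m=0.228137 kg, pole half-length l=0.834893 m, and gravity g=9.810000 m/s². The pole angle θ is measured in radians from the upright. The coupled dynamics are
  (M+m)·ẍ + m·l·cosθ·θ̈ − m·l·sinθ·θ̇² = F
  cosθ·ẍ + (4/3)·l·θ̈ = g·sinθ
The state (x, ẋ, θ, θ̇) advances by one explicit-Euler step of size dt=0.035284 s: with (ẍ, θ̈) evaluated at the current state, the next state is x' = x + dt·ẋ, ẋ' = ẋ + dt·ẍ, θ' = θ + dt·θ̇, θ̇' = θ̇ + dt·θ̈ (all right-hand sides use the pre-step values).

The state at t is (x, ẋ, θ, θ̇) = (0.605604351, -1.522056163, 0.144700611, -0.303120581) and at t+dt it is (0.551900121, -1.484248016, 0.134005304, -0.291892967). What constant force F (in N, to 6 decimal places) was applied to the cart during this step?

F = 1.969964 N

ẍ = (ẋ'−ẋ)/dt = (-1.484248016−-1.522056163)/0.035284 = 1.071538
θ̈ = (θ̇'−θ̇)/dt = (-0.291892967−-0.303120581)/0.035284 = 0.318207
sinθ=0.144196, cosθ=0.989549
F = (M+m)·ẍ + m·l·cosθ·θ̈ − m·l·sinθ·θ̇² = 1.912512 + 0.059975 − 0.002524 = 1.969964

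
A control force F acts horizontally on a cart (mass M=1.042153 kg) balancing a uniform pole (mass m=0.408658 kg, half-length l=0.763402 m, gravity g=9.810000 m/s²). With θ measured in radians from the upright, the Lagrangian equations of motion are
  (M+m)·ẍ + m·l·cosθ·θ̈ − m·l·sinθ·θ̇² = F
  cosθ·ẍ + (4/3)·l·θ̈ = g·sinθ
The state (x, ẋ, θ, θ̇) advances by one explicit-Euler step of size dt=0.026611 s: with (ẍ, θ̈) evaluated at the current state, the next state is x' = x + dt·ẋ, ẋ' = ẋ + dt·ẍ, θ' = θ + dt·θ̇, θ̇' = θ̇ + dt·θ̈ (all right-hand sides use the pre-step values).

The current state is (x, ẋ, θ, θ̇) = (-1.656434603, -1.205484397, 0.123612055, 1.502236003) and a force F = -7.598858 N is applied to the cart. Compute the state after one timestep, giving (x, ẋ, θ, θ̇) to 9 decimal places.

(-1.688513748, -1.387988649, 0.163588057, 1.711790399)

sinθ=0.123297498, cosθ=0.992369753
temp = (F + m·l·θ̇²·sinθ)/(M+m) = (-7.598858 + 0.086804831)/1.450811 = -5.177830310
θ̈ = (g·sinθ − cosθ·temp)/(l·(4/3 − m·cos²θ/(M+m))) = 7.874728351
ẍ = temp − m·l·θ̈·cosθ/(M+m) = -6.858225999
Euler: x'=-1.656434603+0.026611·-1.205484397=-1.688513748, ẋ'=-1.205484397+0.026611·-6.858225999=-1.387988649
       θ'=0.123612055+0.026611·1.502236003=0.163588057, θ̇'=1.502236003+0.026611·7.874728351=1.711790399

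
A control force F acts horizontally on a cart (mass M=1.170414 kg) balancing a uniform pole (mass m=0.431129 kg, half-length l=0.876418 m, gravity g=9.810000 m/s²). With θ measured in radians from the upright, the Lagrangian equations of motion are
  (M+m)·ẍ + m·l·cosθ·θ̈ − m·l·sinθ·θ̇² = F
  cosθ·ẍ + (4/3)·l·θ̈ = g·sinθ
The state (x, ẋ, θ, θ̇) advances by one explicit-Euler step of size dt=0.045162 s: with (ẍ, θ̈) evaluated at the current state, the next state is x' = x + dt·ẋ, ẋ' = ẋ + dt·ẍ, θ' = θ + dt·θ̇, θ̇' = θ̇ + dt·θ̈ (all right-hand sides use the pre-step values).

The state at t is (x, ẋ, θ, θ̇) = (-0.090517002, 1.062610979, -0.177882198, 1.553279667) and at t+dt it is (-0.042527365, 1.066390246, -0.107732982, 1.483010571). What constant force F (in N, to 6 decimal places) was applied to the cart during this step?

ẍ = (ẋ'−ẋ)/dt = (1.066390246−1.062610979)/0.045162 = 0.083682
θ̈ = (θ̇'−θ̇)/dt = (1.483010571−1.553279667)/0.045162 = -1.555934
sinθ=-0.176946, cosθ=0.984221
F = (M+m)·ẍ + m·l·cosθ·θ̈ − m·l·sinθ·θ̇² = 0.134021 + -0.578632 − -0.161309 = -0.283302

F = -0.283302 N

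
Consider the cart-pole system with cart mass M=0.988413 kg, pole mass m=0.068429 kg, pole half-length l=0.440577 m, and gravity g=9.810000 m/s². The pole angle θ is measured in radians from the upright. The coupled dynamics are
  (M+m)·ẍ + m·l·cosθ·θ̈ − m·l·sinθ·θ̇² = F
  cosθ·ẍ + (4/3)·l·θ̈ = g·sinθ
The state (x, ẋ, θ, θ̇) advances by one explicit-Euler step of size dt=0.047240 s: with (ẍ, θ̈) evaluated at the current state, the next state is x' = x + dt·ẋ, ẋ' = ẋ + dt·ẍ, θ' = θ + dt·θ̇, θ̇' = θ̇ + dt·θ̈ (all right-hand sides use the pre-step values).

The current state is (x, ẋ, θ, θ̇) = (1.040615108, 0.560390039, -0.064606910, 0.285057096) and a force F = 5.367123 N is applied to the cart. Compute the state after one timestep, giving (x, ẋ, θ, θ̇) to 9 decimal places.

(1.067087933, 0.814003517, -0.051140813, -0.196704250)

sinθ=-0.064561974, cosθ=0.997913699
temp = (F + m·l·θ̇²·sinθ)/(M+m) = (5.367123 + -0.000158162)/1.056842 = 5.078303888
θ̈ = (g·sinθ − cosθ·temp)/(l·(4/3 − m·cos²θ/(M+m))) = -10.198165668
ẍ = temp − m·l·θ̈·cosθ/(M+m) = 5.368617232
Euler: x'=1.040615108+0.047240·0.560390039=1.067087933, ẋ'=0.560390039+0.047240·5.368617232=0.814003517
       θ'=-0.064606910+0.047240·0.285057096=-0.051140813, θ̇'=0.285057096+0.047240·-10.198165668=-0.196704250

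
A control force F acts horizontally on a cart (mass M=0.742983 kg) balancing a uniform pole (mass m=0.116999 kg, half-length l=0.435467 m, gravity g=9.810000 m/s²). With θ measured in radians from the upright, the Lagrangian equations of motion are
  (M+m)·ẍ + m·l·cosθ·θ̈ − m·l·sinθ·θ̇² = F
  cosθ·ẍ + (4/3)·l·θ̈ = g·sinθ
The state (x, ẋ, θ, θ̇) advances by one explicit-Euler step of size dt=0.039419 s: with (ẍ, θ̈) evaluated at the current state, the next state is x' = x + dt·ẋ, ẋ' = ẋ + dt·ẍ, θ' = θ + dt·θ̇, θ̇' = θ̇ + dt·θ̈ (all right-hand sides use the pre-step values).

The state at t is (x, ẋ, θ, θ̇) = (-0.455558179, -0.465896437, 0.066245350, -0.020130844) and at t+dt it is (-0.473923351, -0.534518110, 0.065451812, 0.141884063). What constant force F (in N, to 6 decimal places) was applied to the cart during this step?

ẍ = (ẋ'−ẋ)/dt = (-0.534518110−-0.465896437)/0.039419 = -1.740827
θ̈ = (θ̇'−θ̇)/dt = (0.141884063−-0.020130844)/0.039419 = 4.110071
sinθ=0.066197, cosθ=0.997807
F = (M+m)·ẍ + m·l·cosθ·θ̈ − m·l·sinθ·θ̇² = -1.497080 + 0.208946 − 0.000001 = -1.288136

F = -1.288136 N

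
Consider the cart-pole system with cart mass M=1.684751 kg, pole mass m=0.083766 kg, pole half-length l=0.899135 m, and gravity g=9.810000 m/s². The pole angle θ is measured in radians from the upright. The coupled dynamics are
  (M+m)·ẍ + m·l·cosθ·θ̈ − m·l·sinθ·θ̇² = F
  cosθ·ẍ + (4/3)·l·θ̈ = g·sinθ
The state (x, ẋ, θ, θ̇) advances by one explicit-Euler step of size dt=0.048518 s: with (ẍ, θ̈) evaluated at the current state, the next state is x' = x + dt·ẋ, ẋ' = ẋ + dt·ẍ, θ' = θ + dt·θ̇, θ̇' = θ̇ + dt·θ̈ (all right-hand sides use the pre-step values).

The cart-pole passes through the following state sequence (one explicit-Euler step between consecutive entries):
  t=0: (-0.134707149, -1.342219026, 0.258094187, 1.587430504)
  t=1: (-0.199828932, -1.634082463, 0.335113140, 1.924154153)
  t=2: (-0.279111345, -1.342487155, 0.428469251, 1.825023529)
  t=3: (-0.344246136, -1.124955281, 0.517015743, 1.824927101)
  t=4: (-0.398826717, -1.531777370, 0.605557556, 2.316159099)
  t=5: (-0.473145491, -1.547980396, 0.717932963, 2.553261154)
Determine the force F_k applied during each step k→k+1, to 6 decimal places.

F_0 = -10.181681 N
F_1 = 10.391832 N
F_2 = 7.824835 N
F_3 = -14.290054 N
F_4 = -0.517985 N

step 0→1:
  ẍ = (ẋ'−ẋ)/dt = (-1.634082463−-1.342219026)/0.048518 = -6.015570
  θ̈ = (θ̇'−θ̇)/dt = (1.924154153−1.587430504)/0.048518 = 6.940180
  sinθ=0.255238, cosθ=0.966878
  F = (M+m)·ẍ + m·l·cosθ·θ̈ − m·l·sinθ·θ̇² = -10.638638 + 0.505400 − 0.048443 = -10.181681
step 1→2:
  ẍ = (ẋ'−ẋ)/dt = (-1.342487155−-1.634082463)/0.048518 = 6.010044
  θ̈ = (θ̇'−θ̇)/dt = (1.825023529−1.924154153)/0.048518 = -2.043172
  sinθ=0.328876, cosθ=0.944373
  F = (M+m)·ẍ + m·l·cosθ·θ̈ − m·l·sinθ·θ̇² = 10.628865 + -0.145325 − 0.091707 = 10.391832
step 2→3:
  ẍ = (ẋ'−ẋ)/dt = (-1.124955281−-1.342487155)/0.048518 = 4.483529
  θ̈ = (θ̇'−θ̇)/dt = (1.824927101−1.825023529)/0.048518 = -0.001987
  sinθ=0.415479, cosθ=0.909603
  F = (M+m)·ẍ + m·l·cosθ·θ̈ − m·l·sinθ·θ̇² = 7.929198 + -0.000136 − 0.104227 = 7.824835
step 3→4:
  ẍ = (ẋ'−ẋ)/dt = (-1.531777370−-1.124955281)/0.048518 = -8.384972
  θ̈ = (θ̇'−θ̇)/dt = (2.316159099−1.824927101)/0.048518 = 10.124737
  sinθ=0.494288, cosθ=0.869298
  F = (M+m)·ẍ + m·l·cosθ·θ̈ − m·l·sinθ·θ̇² = -14.828966 + 0.662896 − 0.123984 = -14.290054
step 4→5:
  ẍ = (ẋ'−ẋ)/dt = (-1.547980396−-1.531777370)/0.048518 = -0.333959
  θ̈ = (θ̇'−θ̇)/dt = (2.553261154−2.316159099)/0.048518 = 4.886888
  sinθ=0.569221, cosθ=0.822185
  F = (M+m)·ẍ + m·l·cosθ·θ̈ − m·l·sinθ·θ̇² = -0.590612 + 0.302618 − 0.229991 = -0.517985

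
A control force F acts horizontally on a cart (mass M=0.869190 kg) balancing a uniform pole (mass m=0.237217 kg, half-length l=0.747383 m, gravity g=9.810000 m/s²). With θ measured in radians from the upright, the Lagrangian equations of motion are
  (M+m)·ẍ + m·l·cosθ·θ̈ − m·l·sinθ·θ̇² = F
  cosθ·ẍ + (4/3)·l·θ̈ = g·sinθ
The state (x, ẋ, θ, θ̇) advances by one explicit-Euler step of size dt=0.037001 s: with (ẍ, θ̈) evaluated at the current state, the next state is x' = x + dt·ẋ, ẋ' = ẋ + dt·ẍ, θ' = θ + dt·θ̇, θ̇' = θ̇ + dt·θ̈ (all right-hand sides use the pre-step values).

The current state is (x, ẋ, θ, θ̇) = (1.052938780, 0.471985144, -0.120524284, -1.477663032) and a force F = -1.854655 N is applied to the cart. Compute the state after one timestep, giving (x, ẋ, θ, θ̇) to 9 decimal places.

(1.070402702, 0.404709463, -0.175199294, -1.454436385)

sinθ=-0.120232704, cosθ=0.992745736
temp = (F + m·l·θ̇²·sinθ)/(M+m) = (-1.854655 + -0.046543866)/1.106407 = -1.718353975
θ̈ = (g·sinθ − cosθ·temp)/(l·(4/3 − m·cos²θ/(M+m))) = 0.627730247
ẍ = temp − m·l·θ̈·cosθ/(M+m) = -1.818212511
Euler: x'=1.052938780+0.037001·0.471985144=1.070402702, ẋ'=0.471985144+0.037001·-1.818212511=0.404709463
       θ'=-0.120524284+0.037001·-1.477663032=-0.175199294, θ̇'=-1.477663032+0.037001·0.627730247=-1.454436385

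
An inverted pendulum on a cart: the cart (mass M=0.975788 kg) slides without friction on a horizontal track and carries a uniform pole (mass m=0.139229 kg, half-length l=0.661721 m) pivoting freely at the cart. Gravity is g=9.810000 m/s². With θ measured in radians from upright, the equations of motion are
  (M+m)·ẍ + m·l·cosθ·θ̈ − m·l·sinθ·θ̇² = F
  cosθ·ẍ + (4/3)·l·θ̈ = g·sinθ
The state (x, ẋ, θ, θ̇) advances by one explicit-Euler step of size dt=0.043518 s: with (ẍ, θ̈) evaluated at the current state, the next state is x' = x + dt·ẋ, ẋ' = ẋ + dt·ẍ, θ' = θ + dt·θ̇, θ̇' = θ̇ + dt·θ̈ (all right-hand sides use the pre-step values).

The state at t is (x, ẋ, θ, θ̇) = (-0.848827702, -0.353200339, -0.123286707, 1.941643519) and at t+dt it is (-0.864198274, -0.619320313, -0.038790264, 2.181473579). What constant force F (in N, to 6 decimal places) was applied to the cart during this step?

ẍ = (ẋ'−ẋ)/dt = (-0.619320313−-0.353200339)/0.043518 = -6.115170
θ̈ = (θ̇'−θ̇)/dt = (2.181473579−1.941643519)/0.043518 = 5.511054
sinθ=-0.122975, cosθ=0.992410
F = (M+m)·ẍ + m·l·cosθ·θ̈ − m·l·sinθ·θ̇² = -6.818519 + 0.503884 − -0.042713 = -6.271922

F = -6.271922 N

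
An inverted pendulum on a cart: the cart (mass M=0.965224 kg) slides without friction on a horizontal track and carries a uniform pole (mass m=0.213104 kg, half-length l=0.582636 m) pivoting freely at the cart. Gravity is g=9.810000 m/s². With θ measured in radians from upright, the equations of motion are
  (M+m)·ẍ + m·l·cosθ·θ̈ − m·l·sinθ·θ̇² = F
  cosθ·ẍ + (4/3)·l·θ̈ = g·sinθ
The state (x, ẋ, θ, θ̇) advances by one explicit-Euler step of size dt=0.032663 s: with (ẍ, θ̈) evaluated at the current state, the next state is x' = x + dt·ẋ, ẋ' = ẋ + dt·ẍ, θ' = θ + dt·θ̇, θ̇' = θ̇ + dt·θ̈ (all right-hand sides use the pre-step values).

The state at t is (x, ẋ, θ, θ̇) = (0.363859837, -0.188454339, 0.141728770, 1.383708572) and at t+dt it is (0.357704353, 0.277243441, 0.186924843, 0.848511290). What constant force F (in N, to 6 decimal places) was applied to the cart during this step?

F = 14.752564 N

ẍ = (ẋ'−ẋ)/dt = (0.277243441−-0.188454339)/0.032663 = 14.257655
θ̈ = (θ̇'−θ̇)/dt = (0.848511290−1.383708572)/0.032663 = -16.385429
sinθ=0.141255, cosθ=0.989973
F = (M+m)·ẍ + m·l·cosθ·θ̈ − m·l·sinθ·θ̇² = 16.800194 + -2.014050 − 0.033580 = 14.752564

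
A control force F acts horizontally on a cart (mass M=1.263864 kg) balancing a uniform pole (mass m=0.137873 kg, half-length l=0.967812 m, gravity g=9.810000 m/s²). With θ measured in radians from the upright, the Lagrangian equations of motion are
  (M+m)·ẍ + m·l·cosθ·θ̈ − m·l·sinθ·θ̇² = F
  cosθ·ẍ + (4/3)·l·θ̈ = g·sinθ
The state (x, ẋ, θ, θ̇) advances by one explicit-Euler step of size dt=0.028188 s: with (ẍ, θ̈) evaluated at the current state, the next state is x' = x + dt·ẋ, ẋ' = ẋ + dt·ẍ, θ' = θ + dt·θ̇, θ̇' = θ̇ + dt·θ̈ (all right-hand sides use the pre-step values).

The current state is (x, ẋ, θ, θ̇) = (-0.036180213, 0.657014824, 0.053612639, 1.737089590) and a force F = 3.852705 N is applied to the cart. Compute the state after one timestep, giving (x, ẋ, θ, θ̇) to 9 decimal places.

sinθ=0.053586959, cosθ=0.998563187
temp = (F + m·l·θ̇²·sinθ)/(M+m) = (3.852705 + 0.021576141)/1.401737 = 2.763914444
θ̈ = (g·sinθ − cosθ·temp)/(l·(4/3 − m·cos²θ/(M+m))) = -1.868892865
ẍ = temp − m·l·θ̈·cosθ/(M+m) = 2.941563805
Euler: x'=-0.036180213+0.028188·0.657014824=-0.017660279, ẋ'=0.657014824+0.028188·2.941563805=0.739931625
       θ'=0.053612639+0.028188·1.737089590=0.102577720, θ̇'=1.737089590+0.028188·-1.868892865=1.684409238

(-0.017660279, 0.739931625, 0.102577720, 1.684409238)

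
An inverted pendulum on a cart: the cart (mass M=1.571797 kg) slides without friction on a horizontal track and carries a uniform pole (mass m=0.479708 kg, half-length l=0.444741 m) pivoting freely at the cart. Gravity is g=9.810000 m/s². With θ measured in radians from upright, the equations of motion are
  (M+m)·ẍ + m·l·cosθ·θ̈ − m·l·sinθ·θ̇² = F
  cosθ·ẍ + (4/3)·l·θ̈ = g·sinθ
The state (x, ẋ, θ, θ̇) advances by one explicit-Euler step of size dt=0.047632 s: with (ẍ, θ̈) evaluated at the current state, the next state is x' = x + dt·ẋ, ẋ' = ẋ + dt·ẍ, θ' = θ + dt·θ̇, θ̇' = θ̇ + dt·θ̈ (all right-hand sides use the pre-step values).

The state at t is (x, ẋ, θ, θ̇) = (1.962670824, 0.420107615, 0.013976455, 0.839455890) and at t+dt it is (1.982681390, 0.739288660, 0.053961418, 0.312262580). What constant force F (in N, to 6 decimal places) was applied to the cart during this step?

ẍ = (ẋ'−ẋ)/dt = (0.739288660−0.420107615)/0.047632 = 6.700979
θ̈ = (θ̇'−θ̇)/dt = (0.312262580−0.839455890)/0.047632 = -11.068049
sinθ=0.013976, cosθ=0.999902
F = (M+m)·ẍ + m·l·cosθ·θ̈ − m·l·sinθ·θ̇² = 13.747092 + -2.361091 − 0.002101 = 11.383900

F = 11.383900 N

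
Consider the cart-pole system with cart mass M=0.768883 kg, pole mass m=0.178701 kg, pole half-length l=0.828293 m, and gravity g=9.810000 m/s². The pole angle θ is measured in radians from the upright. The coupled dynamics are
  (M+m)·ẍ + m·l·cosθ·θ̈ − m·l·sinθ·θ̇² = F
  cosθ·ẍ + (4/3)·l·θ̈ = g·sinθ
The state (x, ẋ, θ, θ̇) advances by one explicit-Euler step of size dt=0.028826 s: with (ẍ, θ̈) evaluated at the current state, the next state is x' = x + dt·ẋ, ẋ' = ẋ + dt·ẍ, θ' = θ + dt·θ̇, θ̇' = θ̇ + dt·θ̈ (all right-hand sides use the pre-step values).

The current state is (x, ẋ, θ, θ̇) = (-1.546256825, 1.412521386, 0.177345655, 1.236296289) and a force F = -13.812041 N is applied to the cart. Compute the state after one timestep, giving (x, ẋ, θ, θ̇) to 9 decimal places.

(-1.505539484, 0.918988048, 0.212983132, 1.721342363)

sinθ=0.176417485, cosθ=0.984315433
temp = (F + m·l·θ̇²·sinθ)/(M+m) = (-13.812041 + 0.039911471)/0.947584 = -14.533940557
θ̈ = (g·sinθ − cosθ·temp)/(l·(4/3 − m·cos²θ/(M+m))) = 16.826686823
ẍ = temp − m·l·θ̈·cosθ/(M+m) = -17.121117672
Euler: x'=-1.546256825+0.028826·1.412521386=-1.505539484, ẋ'=1.412521386+0.028826·-17.121117672=0.918988048
       θ'=0.177345655+0.028826·1.236296289=0.212983132, θ̇'=1.236296289+0.028826·16.826686823=1.721342363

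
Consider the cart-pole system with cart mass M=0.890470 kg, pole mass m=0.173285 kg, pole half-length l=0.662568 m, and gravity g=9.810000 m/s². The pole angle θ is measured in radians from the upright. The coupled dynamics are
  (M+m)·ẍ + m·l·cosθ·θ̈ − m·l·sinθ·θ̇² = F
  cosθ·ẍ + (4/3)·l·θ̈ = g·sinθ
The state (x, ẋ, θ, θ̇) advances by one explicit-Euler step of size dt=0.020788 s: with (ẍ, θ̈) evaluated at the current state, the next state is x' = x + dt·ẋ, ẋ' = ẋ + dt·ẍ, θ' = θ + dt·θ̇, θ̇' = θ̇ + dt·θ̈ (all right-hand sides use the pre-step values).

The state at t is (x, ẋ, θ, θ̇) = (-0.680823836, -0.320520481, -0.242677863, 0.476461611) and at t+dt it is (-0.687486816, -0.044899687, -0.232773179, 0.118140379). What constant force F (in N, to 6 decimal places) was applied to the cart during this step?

F = 12.189182 N

ẍ = (ẋ'−ẋ)/dt = (-0.044899687−-0.320520481)/0.020788 = 13.258649
θ̈ = (θ̇'−θ̇)/dt = (0.118140379−0.476461611)/0.020788 = -17.236927
sinθ=-0.240303, cosθ=0.970698
F = (M+m)·ẍ + m·l·cosθ·θ̈ − m·l·sinθ·θ̇² = 14.103954 + -1.921035 − -0.006263 = 12.189182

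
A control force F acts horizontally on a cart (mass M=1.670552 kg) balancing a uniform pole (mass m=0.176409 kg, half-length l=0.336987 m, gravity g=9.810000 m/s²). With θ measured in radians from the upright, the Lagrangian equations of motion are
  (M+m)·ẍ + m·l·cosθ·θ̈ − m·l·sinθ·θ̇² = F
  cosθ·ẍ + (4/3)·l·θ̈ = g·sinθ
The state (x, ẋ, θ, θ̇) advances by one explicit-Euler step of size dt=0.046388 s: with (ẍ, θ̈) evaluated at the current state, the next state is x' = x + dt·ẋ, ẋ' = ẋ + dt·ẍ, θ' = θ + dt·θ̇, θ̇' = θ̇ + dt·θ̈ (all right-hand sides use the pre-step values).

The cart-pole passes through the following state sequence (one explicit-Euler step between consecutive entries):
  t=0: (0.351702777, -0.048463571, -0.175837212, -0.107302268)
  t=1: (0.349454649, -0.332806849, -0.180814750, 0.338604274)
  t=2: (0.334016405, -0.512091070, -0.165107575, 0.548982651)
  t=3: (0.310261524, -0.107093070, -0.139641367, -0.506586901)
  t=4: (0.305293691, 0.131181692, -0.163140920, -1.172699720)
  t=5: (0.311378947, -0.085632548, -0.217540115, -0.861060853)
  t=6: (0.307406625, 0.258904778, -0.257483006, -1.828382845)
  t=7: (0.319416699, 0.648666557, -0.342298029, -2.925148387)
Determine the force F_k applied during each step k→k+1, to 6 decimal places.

step 0→1:
  ẍ = (ẋ'−ẋ)/dt = (-0.332806849−-0.048463571)/0.046388 = -6.129673
  θ̈ = (θ̇'−θ̇)/dt = (0.338604274−-0.107302268)/0.046388 = 9.612541
  sinθ=-0.174933, cosθ=0.984580
  F = (M+m)·ẍ + m·l·cosθ·θ̈ − m·l·sinθ·θ̇² = -11.321267 + 0.562631 − -0.000120 = -10.758517
step 1→2:
  ẍ = (ẋ'−ẋ)/dt = (-0.512091070−-0.332806849)/0.046388 = -3.864884
  θ̈ = (θ̇'−θ̇)/dt = (0.548982651−0.338604274)/0.046388 = 4.535190
  sinθ=-0.179831, cosθ=0.983698
  F = (M+m)·ẍ + m·l·cosθ·θ̈ − m·l·sinθ·θ̇² = -7.138289 + 0.265211 − -0.001226 = -6.871853
step 2→3:
  ẍ = (ẋ'−ẋ)/dt = (-0.107093070−-0.512091070)/0.046388 = 8.730663
  θ̈ = (θ̇'−θ̇)/dt = (-0.506586901−0.548982651)/0.046388 = -22.755229
  sinθ=-0.164358, cosθ=0.986401
  F = (M+m)·ẍ + m·l·cosθ·θ̈ − m·l·sinθ·θ̇² = 16.125194 + -1.334346 − -0.002945 = 14.793793
step 3→4:
  ẍ = (ẋ'−ẋ)/dt = (0.131181692−-0.107093070)/0.046388 = 5.136560
  θ̈ = (θ̇'−θ̇)/dt = (-1.172699720−-0.506586901)/0.046388 = -14.359593
  sinθ=-0.139188, cosθ=0.990266
  F = (M+m)·ẍ + m·l·cosθ·θ̈ − m·l·sinθ·θ̇² = 9.487027 + -0.845333 − -0.002123 = 8.643817
step 4→5:
  ẍ = (ẋ'−ẋ)/dt = (-0.085632548−0.131181692)/0.046388 = -4.673929
  θ̈ = (θ̇'−θ̇)/dt = (-0.861060853−-1.172699720)/0.046388 = 6.718092
  sinθ=-0.162418, cosθ=0.986722
  F = (M+m)·ẍ + m·l·cosθ·θ̈ − m·l·sinθ·θ̇² = -8.632565 + 0.394071 − -0.013278 = -8.225216
step 5→6:
  ẍ = (ẋ'−ẋ)/dt = (0.258904778−-0.085632548)/0.046388 = 7.427294
  θ̈ = (θ̇'−θ̇)/dt = (-1.828382845−-0.861060853)/0.046388 = -20.852850
  sinθ=-0.215828, cosθ=0.976431
  F = (M+m)·ẍ + m·l·cosθ·θ̈ − m·l·sinθ·θ̇² = 13.717923 + -1.210434 − -0.009513 = 12.517002
step 6→7:
  ẍ = (ẋ'−ẋ)/dt = (0.648666557−0.258904778)/0.046388 = 8.402211
  θ̈ = (θ̇'−θ̇)/dt = (-2.925148387−-1.828382845)/0.046388 = -23.643303
  sinθ=-0.254647, cosθ=0.967034
  F = (M+m)·ẍ + m·l·cosθ·θ̈ − m·l·sinθ·θ̇² = 15.518557 + -1.359201 − -0.050607 = 14.209962

F_0 = -10.758517 N
F_1 = -6.871853 N
F_2 = 14.793793 N
F_3 = 8.643817 N
F_4 = -8.225216 N
F_5 = 12.517002 N
F_6 = 14.209962 N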